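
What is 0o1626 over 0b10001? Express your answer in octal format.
Convert 0o1626 (octal) → 1×512 + 6×64 + 2×8 + 6 = 918 (decimal)
Convert 0b10001 (binary) → 16 + 1 = 17 (decimal)
Compute 918 ÷ 17 = 54
Convert 54 (decimal) → 54 = 6×8 + 6 → 0o66 (octal)
0o66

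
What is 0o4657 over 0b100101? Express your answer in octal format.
Convert 0o4657 (octal) → 4×512 + 6×64 + 5×8 + 7 = 2479 (decimal)
Convert 0b100101 (binary) → 32 + 4 + 1 = 37 (decimal)
Compute 2479 ÷ 37 = 67
Convert 67 (decimal) → 67 = 1×64 + 3 → 0o103 (octal)
0o103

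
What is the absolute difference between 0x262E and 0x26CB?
Convert 0x262E (hexadecimal) → 2×4096 + 6×256 + 2×16 + 14 = 9774 (decimal)
Convert 0x26CB (hexadecimal) → 2×4096 + 6×256 + 12×16 + 11 = 9931 (decimal)
Compute |9774 - 9931| = 157
157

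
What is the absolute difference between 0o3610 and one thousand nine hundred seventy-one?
Convert 0o3610 (octal) → 3×512 + 6×64 + 1×8 = 1928 (decimal)
Convert one thousand nine hundred seventy-one (English words) → 1×1000 + 9×100 + 71 = 1971 (decimal)
Compute |1928 - 1971| = 43
43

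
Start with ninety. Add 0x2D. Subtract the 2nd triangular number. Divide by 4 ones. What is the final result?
Convert ninety (English words) → 90 (decimal)
Start: 90
Convert 0x2D (hexadecimal) → 2×16 + 13 = 45 (decimal)
90 + 45 = 135
Convert the 2nd triangular number (triangular index) → 2×3/2 = 3 (decimal)
135 - 3 = 132
Convert 4 ones (place-value notation) → 4 (decimal)
132 ÷ 4 = 33
33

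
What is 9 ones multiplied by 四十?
Convert 9 ones (place-value notation) → 9 (decimal)
Convert 四十 (Chinese numeral) → 4×10 = 40 (decimal)
Compute 9 × 40 = 360
360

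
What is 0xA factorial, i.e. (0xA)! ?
Convert 0xA (hexadecimal) → 10 (decimal)
Compute 10! = 3628800
3628800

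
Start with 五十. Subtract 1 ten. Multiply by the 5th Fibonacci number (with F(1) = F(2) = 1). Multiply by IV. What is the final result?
Convert 五十 (Chinese numeral) → 5×10 = 50 (decimal)
Start: 50
Convert 1 ten (place-value notation) → 1×10 = 10 (decimal)
50 - 10 = 40
Convert the 5th Fibonacci number (with F(1) = F(2) = 1) (Fibonacci index) → 1, 1, 2, 3, 5 → 5 (decimal)
40 × 5 = 200
Convert IV (Roman numeral) → 4 (decimal)
200 × 4 = 800
800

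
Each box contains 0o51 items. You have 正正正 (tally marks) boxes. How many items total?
Convert 0o51 (octal) → 5×8 + 1 = 41 (decimal)
Convert 正正正 (tally marks) → 5 + 5 + 5 = 15 (decimal)
Compute 41 × 15 = 615
615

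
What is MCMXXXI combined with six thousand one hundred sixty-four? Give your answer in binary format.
Convert MCMXXXI (Roman numeral) → 1000 + 900 + 10 + 10 + 10 + 1 = 1931 (decimal)
Convert six thousand one hundred sixty-four (English words) → 6×1000 + 1×100 + 64 = 6164 (decimal)
Compute 1931 + 6164 = 8095
Convert 8095 (decimal) → 8095 = 4096 + 2048 + 1024 + 512 + 256 + 128 + 16 + 8 + 4 + 2 + 1 → 0b1111110011111 (binary)
0b1111110011111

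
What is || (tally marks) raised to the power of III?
Convert || (tally marks) → 2 (decimal)
Convert III (Roman numeral) → 1 + 1 + 1 = 3 (decimal)
Compute 2 ^ 3 = 8
8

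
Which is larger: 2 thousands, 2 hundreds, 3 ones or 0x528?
Convert 2 thousands, 2 hundreds, 3 ones (place-value notation) → 2×1000 + 2×100 + 3 = 2203 (decimal)
Convert 0x528 (hexadecimal) → 5×256 + 2×16 + 8 = 1320 (decimal)
Compare 2203 vs 1320: larger = 2203
2203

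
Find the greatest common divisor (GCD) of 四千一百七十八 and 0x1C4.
Convert 四千一百七十八 (Chinese numeral) → 4×1000 + 1×100 + 7×10 + 8 = 4178 (decimal)
Convert 0x1C4 (hexadecimal) → 1×256 + 12×16 + 4 = 452 (decimal)
Compute gcd(4178, 452) = 2
2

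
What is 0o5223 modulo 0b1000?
Convert 0o5223 (octal) → 5×512 + 2×64 + 2×8 + 3 = 2707 (decimal)
Convert 0b1000 (binary) → 8 (decimal)
Compute 2707 mod 8 = 3
3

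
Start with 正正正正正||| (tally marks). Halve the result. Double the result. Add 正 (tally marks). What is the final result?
Convert 正正正正正||| (tally marks) → 5 + 5 + 5 + 5 + 5 + 3 = 28 (decimal)
Start: 28
28 ÷ 2 = 14
14 × 2 = 28
Convert 正 (tally marks) → 5 (decimal)
28 + 5 = 33
33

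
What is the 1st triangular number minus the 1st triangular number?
The 1st triangular number = 1×2/2 = 1
Convert the 1st triangular number (triangular index) → 1×2/2 = 1 (decimal)
Compute 1 - 1 = 0
0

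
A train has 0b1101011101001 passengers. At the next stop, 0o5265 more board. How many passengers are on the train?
Convert 0b1101011101001 (binary) → 4096 + 2048 + 512 + 128 + 64 + 32 + 8 + 1 = 6889 (decimal)
Convert 0o5265 (octal) → 5×512 + 2×64 + 6×8 + 5 = 2741 (decimal)
Compute 6889 + 2741 = 9630
9630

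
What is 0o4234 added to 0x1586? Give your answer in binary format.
Convert 0o4234 (octal) → 4×512 + 2×64 + 3×8 + 4 = 2204 (decimal)
Convert 0x1586 (hexadecimal) → 1×4096 + 5×256 + 8×16 + 6 = 5510 (decimal)
Compute 2204 + 5510 = 7714
Convert 7714 (decimal) → 7714 = 4096 + 2048 + 1024 + 512 + 32 + 2 → 0b1111000100010 (binary)
0b1111000100010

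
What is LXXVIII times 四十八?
Convert LXXVIII (Roman numeral) → 50 + 10 + 10 + 5 + 1 + 1 + 1 = 78 (decimal)
Convert 四十八 (Chinese numeral) → 4×10 + 8 = 48 (decimal)
Compute 78 × 48 = 3744
3744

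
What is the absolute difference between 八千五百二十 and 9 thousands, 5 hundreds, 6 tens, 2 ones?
Convert 八千五百二十 (Chinese numeral) → 8×1000 + 5×100 + 2×10 = 8520 (decimal)
Convert 9 thousands, 5 hundreds, 6 tens, 2 ones (place-value notation) → 9×1000 + 5×100 + 6×10 + 2 = 9562 (decimal)
Compute |8520 - 9562| = 1042
1042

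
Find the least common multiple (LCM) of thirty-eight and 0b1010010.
Convert thirty-eight (English words) → 38 (decimal)
Convert 0b1010010 (binary) → 64 + 16 + 2 = 82 (decimal)
Compute lcm(38, 82) = 1558
1558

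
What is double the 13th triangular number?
The 13th triangular number = 13×14/2 = 91
Compute 91 × 2 = 182
182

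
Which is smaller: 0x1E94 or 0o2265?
Convert 0x1E94 (hexadecimal) → 1×4096 + 14×256 + 9×16 + 4 = 7828 (decimal)
Convert 0o2265 (octal) → 2×512 + 2×64 + 6×8 + 5 = 1205 (decimal)
Compare 7828 vs 1205: smaller = 1205
1205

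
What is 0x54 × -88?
Convert 0x54 (hexadecimal) → 5×16 + 4 = 84 (decimal)
Compute 84 × -88 = -7392
-7392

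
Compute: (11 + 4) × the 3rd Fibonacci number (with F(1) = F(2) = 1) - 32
Convert the 3rd Fibonacci number (with F(1) = F(2) = 1) (Fibonacci index) → 1, 1, 2 → 2 (decimal)
Expression in decimal: (11 + 4) × 2 - 32
Parentheses first: 11 + 4 = 15
Multiply: 15 × 2 = 30
Subtract: 30 - 32 = -2
-2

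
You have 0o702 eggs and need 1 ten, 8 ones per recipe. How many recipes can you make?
Convert 0o702 (octal) → 7×64 + 2 = 450 (decimal)
Convert 1 ten, 8 ones (place-value notation) → 1×10 + 8 = 18 (decimal)
Compute 450 ÷ 18 = 25
25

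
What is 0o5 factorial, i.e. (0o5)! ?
Convert 0o5 (octal) → 5 (decimal)
Compute 5! = 120
120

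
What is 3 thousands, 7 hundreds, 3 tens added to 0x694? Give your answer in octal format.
Convert 3 thousands, 7 hundreds, 3 tens (place-value notation) → 3×1000 + 7×100 + 3×10 = 3730 (decimal)
Convert 0x694 (hexadecimal) → 6×256 + 9×16 + 4 = 1684 (decimal)
Compute 3730 + 1684 = 5414
Convert 5414 (decimal) → 5414 = 1×4096 + 2×512 + 4×64 + 4×8 + 6 → 0o12446 (octal)
0o12446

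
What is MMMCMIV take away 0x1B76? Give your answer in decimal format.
Convert MMMCMIV (Roman numeral) → 1000 + 1000 + 1000 + 900 + 4 = 3904 (decimal)
Convert 0x1B76 (hexadecimal) → 1×4096 + 11×256 + 7×16 + 6 = 7030 (decimal)
Compute 3904 - 7030 = -3126
-3126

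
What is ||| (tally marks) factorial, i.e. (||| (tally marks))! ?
Convert ||| (tally marks) → 3 (decimal)
Compute 3! = 6
6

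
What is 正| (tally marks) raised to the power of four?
Convert 正| (tally marks) → 5 + 1 = 6 (decimal)
Convert four (English words) → 4 (decimal)
Compute 6 ^ 4 = 1296
1296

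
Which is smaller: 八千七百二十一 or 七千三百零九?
Convert 八千七百二十一 (Chinese numeral) → 8×1000 + 7×100 + 2×10 + 1 = 8721 (decimal)
Convert 七千三百零九 (Chinese numeral) → 7×1000 + 3×100 + 9 = 7309 (decimal)
Compare 8721 vs 7309: smaller = 7309
7309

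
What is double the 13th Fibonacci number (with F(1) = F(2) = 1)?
The 13th Fibonacci number (with F(1) = F(2) = 1): 1, 1, 2, 3, 5, 8, 13, 21, 34, 55, 89, 144, 233 → 233
Compute 233 × 2 = 466
466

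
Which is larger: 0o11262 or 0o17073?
Convert 0o11262 (octal) → 1×4096 + 1×512 + 2×64 + 6×8 + 2 = 4786 (decimal)
Convert 0o17073 (octal) → 1×4096 + 7×512 + 7×8 + 3 = 7739 (decimal)
Compare 4786 vs 7739: larger = 7739
7739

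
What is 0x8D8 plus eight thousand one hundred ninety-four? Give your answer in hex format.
Convert 0x8D8 (hexadecimal) → 8×256 + 13×16 + 8 = 2264 (decimal)
Convert eight thousand one hundred ninety-four (English words) → 8×1000 + 1×100 + 94 = 8194 (decimal)
Compute 2264 + 8194 = 10458
Convert 10458 (decimal) → 10458 = 2×4096 + 8×256 + 13×16 + 10 → 0x28DA (hexadecimal)
0x28DA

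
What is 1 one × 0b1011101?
Convert 1 one (place-value notation) → 1 (decimal)
Convert 0b1011101 (binary) → 64 + 16 + 8 + 4 + 1 = 93 (decimal)
Compute 1 × 93 = 93
93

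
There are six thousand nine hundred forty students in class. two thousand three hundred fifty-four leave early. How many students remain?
Convert six thousand nine hundred forty (English words) → 6×1000 + 9×100 + 40 = 6940 (decimal)
Convert two thousand three hundred fifty-four (English words) → 2×1000 + 3×100 + 54 = 2354 (decimal)
Compute 6940 - 2354 = 4586
4586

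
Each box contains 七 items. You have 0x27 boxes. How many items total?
Convert 七 (Chinese numeral) → 7 (decimal)
Convert 0x27 (hexadecimal) → 2×16 + 7 = 39 (decimal)
Compute 7 × 39 = 273
273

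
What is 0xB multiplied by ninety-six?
Convert 0xB (hexadecimal) → 11 (decimal)
Convert ninety-six (English words) → 96 (decimal)
Compute 11 × 96 = 1056
1056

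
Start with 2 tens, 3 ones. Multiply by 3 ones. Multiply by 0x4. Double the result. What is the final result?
Convert 2 tens, 3 ones (place-value notation) → 2×10 + 3 = 23 (decimal)
Start: 23
Convert 3 ones (place-value notation) → 3 (decimal)
23 × 3 = 69
Convert 0x4 (hexadecimal) → 4 (decimal)
69 × 4 = 276
276 × 2 = 552
552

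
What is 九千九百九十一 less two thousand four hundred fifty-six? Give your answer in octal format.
Convert 九千九百九十一 (Chinese numeral) → 9×1000 + 9×100 + 9×10 + 1 = 9991 (decimal)
Convert two thousand four hundred fifty-six (English words) → 2×1000 + 4×100 + 56 = 2456 (decimal)
Compute 9991 - 2456 = 7535
Convert 7535 (decimal) → 7535 = 1×4096 + 6×512 + 5×64 + 5×8 + 7 → 0o16557 (octal)
0o16557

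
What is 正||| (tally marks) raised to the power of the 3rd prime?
Convert 正||| (tally marks) → 5 + 3 = 8 (decimal)
Convert the 3rd prime (prime index) → 5 (decimal)
Compute 8 ^ 5 = 32768
32768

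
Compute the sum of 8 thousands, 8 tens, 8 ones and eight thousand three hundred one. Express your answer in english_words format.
Convert 8 thousands, 8 tens, 8 ones (place-value notation) → 8×1000 + 8×10 + 8 = 8088 (decimal)
Convert eight thousand three hundred one (English words) → 8×1000 + 3×100 + 1 = 8301 (decimal)
Compute 8088 + 8301 = 16389
Convert 16389 (decimal) → 16389 = 16×1000 + 3×100 + 89 → sixteen thousand three hundred eighty-nine (English words)
sixteen thousand three hundred eighty-nine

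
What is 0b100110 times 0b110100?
Convert 0b100110 (binary) → 32 + 4 + 2 = 38 (decimal)
Convert 0b110100 (binary) → 32 + 16 + 4 = 52 (decimal)
Compute 38 × 52 = 1976
1976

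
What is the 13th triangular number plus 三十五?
The 13th triangular number = 13×14/2 = 91
Convert 三十五 (Chinese numeral) → 3×10 + 5 = 35 (decimal)
Compute 91 + 35 = 126
126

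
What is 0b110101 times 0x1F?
Convert 0b110101 (binary) → 32 + 16 + 4 + 1 = 53 (decimal)
Convert 0x1F (hexadecimal) → 1×16 + 15 = 31 (decimal)
Compute 53 × 31 = 1643
1643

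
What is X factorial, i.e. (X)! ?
Convert X (Roman numeral) → 10 (decimal)
Compute 10! = 3628800
3628800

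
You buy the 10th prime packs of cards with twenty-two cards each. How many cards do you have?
Convert twenty-two (English words) → 22 (decimal)
Convert the 10th prime (prime index) → 29 (decimal)
Compute 22 × 29 = 638
638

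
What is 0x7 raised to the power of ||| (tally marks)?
Convert 0x7 (hexadecimal) → 7 (decimal)
Convert ||| (tally marks) → 3 (decimal)
Compute 7 ^ 3 = 343
343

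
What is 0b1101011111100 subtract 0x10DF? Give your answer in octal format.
Convert 0b1101011111100 (binary) → 4096 + 2048 + 512 + 128 + 64 + 32 + 16 + 8 + 4 = 6908 (decimal)
Convert 0x10DF (hexadecimal) → 1×4096 + 13×16 + 15 = 4319 (decimal)
Compute 6908 - 4319 = 2589
Convert 2589 (decimal) → 2589 = 5×512 + 3×8 + 5 → 0o5035 (octal)
0o5035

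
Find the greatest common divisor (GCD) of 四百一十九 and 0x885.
Convert 四百一十九 (Chinese numeral) → 4×100 + 1×10 + 9 = 419 (decimal)
Convert 0x885 (hexadecimal) → 8×256 + 8×16 + 5 = 2181 (decimal)
Compute gcd(419, 2181) = 1
1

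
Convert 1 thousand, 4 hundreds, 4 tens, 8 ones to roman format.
Convert 1 thousand, 4 hundreds, 4 tens, 8 ones (place-value notation) → 1×1000 + 4×100 + 4×10 + 8 = 1448 (decimal)
Convert 1448 (decimal) → 1448 = 1000 + 400 + 40 + 5 + 1 + 1 + 1 → MCDXLVIII (Roman numeral)
MCDXLVIII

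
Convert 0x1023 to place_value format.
Convert 0x1023 (hexadecimal) → 1×4096 + 2×16 + 3 = 4131 (decimal)
Convert 4131 (decimal) → 4131 = 4×1000 + 1×100 + 3×10 + 1 → 4 thousands, 1 hundred, 3 tens, 1 one (place-value notation)
4 thousands, 1 hundred, 3 tens, 1 one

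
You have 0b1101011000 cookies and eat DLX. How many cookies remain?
Convert 0b1101011000 (binary) → 512 + 256 + 64 + 16 + 8 = 856 (decimal)
Convert DLX (Roman numeral) → 500 + 50 + 10 = 560 (decimal)
Compute 856 - 560 = 296
296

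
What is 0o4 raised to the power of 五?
Convert 0o4 (octal) → 4 (decimal)
Convert 五 (Chinese numeral) → 5 (decimal)
Compute 4 ^ 5 = 1024
1024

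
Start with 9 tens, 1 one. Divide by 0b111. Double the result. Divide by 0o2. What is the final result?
Convert 9 tens, 1 one (place-value notation) → 9×10 + 1 = 91 (decimal)
Start: 91
Convert 0b111 (binary) → 4 + 2 + 1 = 7 (decimal)
91 ÷ 7 = 13
13 × 2 = 26
Convert 0o2 (octal) → 2 (decimal)
26 ÷ 2 = 13
13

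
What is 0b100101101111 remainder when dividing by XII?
Convert 0b100101101111 (binary) → 2048 + 256 + 64 + 32 + 8 + 4 + 2 + 1 = 2415 (decimal)
Convert XII (Roman numeral) → 10 + 1 + 1 = 12 (decimal)
Compute 2415 mod 12 = 3
3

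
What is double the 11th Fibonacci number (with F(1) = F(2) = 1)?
The 11th Fibonacci number (with F(1) = F(2) = 1): 1, 1, 2, 3, 5, 8, 13, 21, 34, 55, 89 → 89
Compute 89 × 2 = 178
178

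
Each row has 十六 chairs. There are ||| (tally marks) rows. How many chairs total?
Convert 十六 (Chinese numeral) → 1×10 + 6 = 16 (decimal)
Convert ||| (tally marks) → 3 (decimal)
Compute 16 × 3 = 48
48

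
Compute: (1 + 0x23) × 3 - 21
Convert 0x23 (hexadecimal) → 2×16 + 3 = 35 (decimal)
Expression in decimal: (1 + 35) × 3 - 21
Parentheses first: 1 + 35 = 36
Multiply: 36 × 3 = 108
Subtract: 108 - 21 = 87
87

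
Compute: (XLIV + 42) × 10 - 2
Convert XLIV (Roman numeral) → 40 + 4 = 44 (decimal)
Expression in decimal: (44 + 42) × 10 - 2
Parentheses first: 44 + 42 = 86
Multiply: 86 × 10 = 860
Subtract: 860 - 2 = 858
858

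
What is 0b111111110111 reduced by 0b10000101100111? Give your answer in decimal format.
Convert 0b111111110111 (binary) → 2048 + 1024 + 512 + 256 + 128 + 64 + 32 + 16 + 4 + 2 + 1 = 4087 (decimal)
Convert 0b10000101100111 (binary) → 8192 + 256 + 64 + 32 + 4 + 2 + 1 = 8551 (decimal)
Compute 4087 - 8551 = -4464
-4464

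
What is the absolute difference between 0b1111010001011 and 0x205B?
Convert 0b1111010001011 (binary) → 4096 + 2048 + 1024 + 512 + 128 + 8 + 2 + 1 = 7819 (decimal)
Convert 0x205B (hexadecimal) → 2×4096 + 5×16 + 11 = 8283 (decimal)
Compute |7819 - 8283| = 464
464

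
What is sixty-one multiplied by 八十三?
Convert sixty-one (English words) → 61 (decimal)
Convert 八十三 (Chinese numeral) → 8×10 + 3 = 83 (decimal)
Compute 61 × 83 = 5063
5063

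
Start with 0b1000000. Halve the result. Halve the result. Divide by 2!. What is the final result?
Convert 0b1000000 (binary) → 64 (decimal)
Start: 64
64 ÷ 2 = 32
32 ÷ 2 = 16
Convert 2! (factorial) → 2 (decimal)
16 ÷ 2 = 8
8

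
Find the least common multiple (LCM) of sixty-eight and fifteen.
Convert sixty-eight (English words) → 68 (decimal)
Convert fifteen (English words) → 15 (decimal)
Compute lcm(68, 15) = 1020
1020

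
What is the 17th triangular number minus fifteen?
The 17th triangular number = 17×18/2 = 153
Convert fifteen (English words) → 15 (decimal)
Compute 153 - 15 = 138
138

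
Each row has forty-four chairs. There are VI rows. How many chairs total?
Convert forty-four (English words) → 44 (decimal)
Convert VI (Roman numeral) → 5 + 1 = 6 (decimal)
Compute 44 × 6 = 264
264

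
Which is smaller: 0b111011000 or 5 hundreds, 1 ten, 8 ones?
Convert 0b111011000 (binary) → 256 + 128 + 64 + 16 + 8 = 472 (decimal)
Convert 5 hundreds, 1 ten, 8 ones (place-value notation) → 5×100 + 1×10 + 8 = 518 (decimal)
Compare 472 vs 518: smaller = 472
472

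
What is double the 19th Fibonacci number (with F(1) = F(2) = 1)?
The 19th Fibonacci number (with F(1) = F(2) = 1) = 4181
Compute 4181 × 2 = 8362
8362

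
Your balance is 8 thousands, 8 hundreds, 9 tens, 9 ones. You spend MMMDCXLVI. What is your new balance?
Convert 8 thousands, 8 hundreds, 9 tens, 9 ones (place-value notation) → 8×1000 + 8×100 + 9×10 + 9 = 8899 (decimal)
Convert MMMDCXLVI (Roman numeral) → 1000 + 1000 + 1000 + 500 + 100 + 40 + 5 + 1 = 3646 (decimal)
Compute 8899 - 3646 = 5253
5253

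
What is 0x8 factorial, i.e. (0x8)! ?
Convert 0x8 (hexadecimal) → 8 (decimal)
Compute 8! = 40320
40320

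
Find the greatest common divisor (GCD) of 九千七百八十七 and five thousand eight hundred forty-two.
Convert 九千七百八十七 (Chinese numeral) → 9×1000 + 7×100 + 8×10 + 7 = 9787 (decimal)
Convert five thousand eight hundred forty-two (English words) → 5×1000 + 8×100 + 42 = 5842 (decimal)
Compute gcd(9787, 5842) = 1
1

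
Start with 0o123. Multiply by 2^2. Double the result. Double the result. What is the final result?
Convert 0o123 (octal) → 1×64 + 2×8 + 3 = 83 (decimal)
Start: 83
Convert 2^2 (power) → 4 (decimal)
83 × 4 = 332
332 × 2 = 664
664 × 2 = 1328
1328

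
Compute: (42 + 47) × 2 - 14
Parentheses first: 42 + 47 = 89
Multiply: 89 × 2 = 178
Subtract: 178 - 14 = 164
164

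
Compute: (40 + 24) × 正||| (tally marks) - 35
Convert 正||| (tally marks) → 5 + 3 = 8 (decimal)
Expression in decimal: (40 + 24) × 8 - 35
Parentheses first: 40 + 24 = 64
Multiply: 64 × 8 = 512
Subtract: 512 - 35 = 477
477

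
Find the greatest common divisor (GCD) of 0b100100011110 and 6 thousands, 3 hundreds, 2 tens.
Convert 0b100100011110 (binary) → 2048 + 256 + 16 + 8 + 4 + 2 = 2334 (decimal)
Convert 6 thousands, 3 hundreds, 2 tens (place-value notation) → 6×1000 + 3×100 + 2×10 = 6320 (decimal)
Compute gcd(2334, 6320) = 2
2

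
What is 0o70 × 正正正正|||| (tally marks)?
Convert 0o70 (octal) → 7×8 = 56 (decimal)
Convert 正正正正|||| (tally marks) → 5 + 5 + 5 + 5 + 4 = 24 (decimal)
Compute 56 × 24 = 1344
1344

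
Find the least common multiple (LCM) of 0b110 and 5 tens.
Convert 0b110 (binary) → 4 + 2 = 6 (decimal)
Convert 5 tens (place-value notation) → 5×10 = 50 (decimal)
Compute lcm(6, 50) = 150
150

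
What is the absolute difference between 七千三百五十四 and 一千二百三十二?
Convert 七千三百五十四 (Chinese numeral) → 7×1000 + 3×100 + 5×10 + 4 = 7354 (decimal)
Convert 一千二百三十二 (Chinese numeral) → 1×1000 + 2×100 + 3×10 + 2 = 1232 (decimal)
Compute |7354 - 1232| = 6122
6122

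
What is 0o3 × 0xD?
Convert 0o3 (octal) → 3 (decimal)
Convert 0xD (hexadecimal) → 13 (decimal)
Compute 3 × 13 = 39
39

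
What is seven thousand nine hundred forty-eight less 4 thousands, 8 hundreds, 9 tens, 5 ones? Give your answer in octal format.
Convert seven thousand nine hundred forty-eight (English words) → 7×1000 + 9×100 + 48 = 7948 (decimal)
Convert 4 thousands, 8 hundreds, 9 tens, 5 ones (place-value notation) → 4×1000 + 8×100 + 9×10 + 5 = 4895 (decimal)
Compute 7948 - 4895 = 3053
Convert 3053 (decimal) → 3053 = 5×512 + 7×64 + 5×8 + 5 → 0o5755 (octal)
0o5755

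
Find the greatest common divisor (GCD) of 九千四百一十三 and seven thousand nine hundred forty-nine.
Convert 九千四百一十三 (Chinese numeral) → 9×1000 + 4×100 + 1×10 + 3 = 9413 (decimal)
Convert seven thousand nine hundred forty-nine (English words) → 7×1000 + 9×100 + 49 = 7949 (decimal)
Compute gcd(9413, 7949) = 1
1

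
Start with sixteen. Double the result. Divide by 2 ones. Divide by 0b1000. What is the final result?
Convert sixteen (English words) → 16 (decimal)
Start: 16
16 × 2 = 32
Convert 2 ones (place-value notation) → 2 (decimal)
32 ÷ 2 = 16
Convert 0b1000 (binary) → 8 (decimal)
16 ÷ 8 = 2
2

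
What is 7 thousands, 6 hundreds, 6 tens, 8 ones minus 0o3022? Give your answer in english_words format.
Convert 7 thousands, 6 hundreds, 6 tens, 8 ones (place-value notation) → 7×1000 + 6×100 + 6×10 + 8 = 7668 (decimal)
Convert 0o3022 (octal) → 3×512 + 2×8 + 2 = 1554 (decimal)
Compute 7668 - 1554 = 6114
Convert 6114 (decimal) → 6114 = 6×1000 + 1×100 + 14 → six thousand one hundred fourteen (English words)
six thousand one hundred fourteen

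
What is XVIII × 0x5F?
Convert XVIII (Roman numeral) → 10 + 5 + 1 + 1 + 1 = 18 (decimal)
Convert 0x5F (hexadecimal) → 5×16 + 15 = 95 (decimal)
Compute 18 × 95 = 1710
1710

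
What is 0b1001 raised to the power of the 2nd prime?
Convert 0b1001 (binary) → 8 + 1 = 9 (decimal)
Convert the 2nd prime (prime index) → 3 (decimal)
Compute 9 ^ 3 = 729
729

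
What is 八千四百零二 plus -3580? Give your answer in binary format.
Convert 八千四百零二 (Chinese numeral) → 8×1000 + 4×100 + 2 = 8402 (decimal)
Compute 8402 + -3580 = 4822
Convert 4822 (decimal) → 4822 = 4096 + 512 + 128 + 64 + 16 + 4 + 2 → 0b1001011010110 (binary)
0b1001011010110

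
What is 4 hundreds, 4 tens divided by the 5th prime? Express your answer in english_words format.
Convert 4 hundreds, 4 tens (place-value notation) → 4×100 + 4×10 = 440 (decimal)
Convert the 5th prime (prime index) → 11 (decimal)
Compute 440 ÷ 11 = 40
Convert 40 (decimal) → forty (English words)
forty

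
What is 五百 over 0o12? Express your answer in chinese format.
Convert 五百 (Chinese numeral) → 5×100 = 500 (decimal)
Convert 0o12 (octal) → 1×8 + 2 = 10 (decimal)
Compute 500 ÷ 10 = 50
Convert 50 (decimal) → 50 = 5×10 → 五十 (Chinese numeral)
五十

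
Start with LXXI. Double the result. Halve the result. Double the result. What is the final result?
Convert LXXI (Roman numeral) → 50 + 10 + 10 + 1 = 71 (decimal)
Start: 71
71 × 2 = 142
142 ÷ 2 = 71
71 × 2 = 142
142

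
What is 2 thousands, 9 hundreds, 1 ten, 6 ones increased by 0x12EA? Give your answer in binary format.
Convert 2 thousands, 9 hundreds, 1 ten, 6 ones (place-value notation) → 2×1000 + 9×100 + 1×10 + 6 = 2916 (decimal)
Convert 0x12EA (hexadecimal) → 1×4096 + 2×256 + 14×16 + 10 = 4842 (decimal)
Compute 2916 + 4842 = 7758
Convert 7758 (decimal) → 7758 = 4096 + 2048 + 1024 + 512 + 64 + 8 + 4 + 2 → 0b1111001001110 (binary)
0b1111001001110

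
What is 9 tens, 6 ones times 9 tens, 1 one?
Convert 9 tens, 6 ones (place-value notation) → 9×10 + 6 = 96 (decimal)
Convert 9 tens, 1 one (place-value notation) → 9×10 + 1 = 91 (decimal)
Compute 96 × 91 = 8736
8736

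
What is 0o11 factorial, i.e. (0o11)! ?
Convert 0o11 (octal) → 1×8 + 1 = 9 (decimal)
Compute 9! = 362880
362880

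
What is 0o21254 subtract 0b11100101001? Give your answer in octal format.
Convert 0o21254 (octal) → 2×4096 + 1×512 + 2×64 + 5×8 + 4 = 8876 (decimal)
Convert 0b11100101001 (binary) → 1024 + 512 + 256 + 32 + 8 + 1 = 1833 (decimal)
Compute 8876 - 1833 = 7043
Convert 7043 (decimal) → 7043 = 1×4096 + 5×512 + 6×64 + 3 → 0o15603 (octal)
0o15603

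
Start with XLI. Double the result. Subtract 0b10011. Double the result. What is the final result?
Convert XLI (Roman numeral) → 40 + 1 = 41 (decimal)
Start: 41
41 × 2 = 82
Convert 0b10011 (binary) → 16 + 2 + 1 = 19 (decimal)
82 - 19 = 63
63 × 2 = 126
126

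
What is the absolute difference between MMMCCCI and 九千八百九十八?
Convert MMMCCCI (Roman numeral) → 1000 + 1000 + 1000 + 100 + 100 + 100 + 1 = 3301 (decimal)
Convert 九千八百九十八 (Chinese numeral) → 9×1000 + 8×100 + 9×10 + 8 = 9898 (decimal)
Compute |3301 - 9898| = 6597
6597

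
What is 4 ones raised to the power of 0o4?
Convert 4 ones (place-value notation) → 4 (decimal)
Convert 0o4 (octal) → 4 (decimal)
Compute 4 ^ 4 = 256
256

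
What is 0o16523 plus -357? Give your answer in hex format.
Convert 0o16523 (octal) → 1×4096 + 6×512 + 5×64 + 2×8 + 3 = 7507 (decimal)
Compute 7507 + -357 = 7150
Convert 7150 (decimal) → 7150 = 1×4096 + 11×256 + 14×16 + 14 → 0x1BEE (hexadecimal)
0x1BEE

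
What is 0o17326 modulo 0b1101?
Convert 0o17326 (octal) → 1×4096 + 7×512 + 3×64 + 2×8 + 6 = 7894 (decimal)
Convert 0b1101 (binary) → 8 + 4 + 1 = 13 (decimal)
Compute 7894 mod 13 = 3
3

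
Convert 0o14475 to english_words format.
Convert 0o14475 (octal) → 1×4096 + 4×512 + 4×64 + 7×8 + 5 = 6461 (decimal)
Convert 6461 (decimal) → 6461 = 6×1000 + 4×100 + 61 → six thousand four hundred sixty-one (English words)
six thousand four hundred sixty-one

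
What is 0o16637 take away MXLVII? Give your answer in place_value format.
Convert 0o16637 (octal) → 1×4096 + 6×512 + 6×64 + 3×8 + 7 = 7583 (decimal)
Convert MXLVII (Roman numeral) → 1000 + 40 + 5 + 1 + 1 = 1047 (decimal)
Compute 7583 - 1047 = 6536
Convert 6536 (decimal) → 6536 = 6×1000 + 5×100 + 3×10 + 6 → 6 thousands, 5 hundreds, 3 tens, 6 ones (place-value notation)
6 thousands, 5 hundreds, 3 tens, 6 ones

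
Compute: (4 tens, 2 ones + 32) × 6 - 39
Convert 4 tens, 2 ones (place-value notation) → 4×10 + 2 = 42 (decimal)
Expression in decimal: (42 + 32) × 6 - 39
Parentheses first: 42 + 32 = 74
Multiply: 74 × 6 = 444
Subtract: 444 - 39 = 405
405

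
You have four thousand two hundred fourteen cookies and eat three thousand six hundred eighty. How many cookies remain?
Convert four thousand two hundred fourteen (English words) → 4×1000 + 2×100 + 14 = 4214 (decimal)
Convert three thousand six hundred eighty (English words) → 3×1000 + 6×100 + 80 = 3680 (decimal)
Compute 4214 - 3680 = 534
534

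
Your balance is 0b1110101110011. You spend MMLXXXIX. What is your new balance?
Convert 0b1110101110011 (binary) → 4096 + 2048 + 1024 + 256 + 64 + 32 + 16 + 2 + 1 = 7539 (decimal)
Convert MMLXXXIX (Roman numeral) → 1000 + 1000 + 50 + 10 + 10 + 10 + 9 = 2089 (decimal)
Compute 7539 - 2089 = 5450
5450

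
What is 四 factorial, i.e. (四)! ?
Convert 四 (Chinese numeral) → 4 (decimal)
Compute 4! = 24
24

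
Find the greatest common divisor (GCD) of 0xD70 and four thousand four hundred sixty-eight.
Convert 0xD70 (hexadecimal) → 13×256 + 7×16 = 3440 (decimal)
Convert four thousand four hundred sixty-eight (English words) → 4×1000 + 4×100 + 68 = 4468 (decimal)
Compute gcd(3440, 4468) = 4
4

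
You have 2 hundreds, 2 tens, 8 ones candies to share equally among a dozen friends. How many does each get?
Convert 2 hundreds, 2 tens, 8 ones (place-value notation) → 2×100 + 2×10 + 8 = 228 (decimal)
Convert a dozen (colloquial) → 12 (decimal)
Compute 228 ÷ 12 = 19
19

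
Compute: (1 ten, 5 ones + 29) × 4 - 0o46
Convert 1 ten, 5 ones (place-value notation) → 1×10 + 5 = 15 (decimal)
Convert 0o46 (octal) → 4×8 + 6 = 38 (decimal)
Expression in decimal: (15 + 29) × 4 - 38
Parentheses first: 15 + 29 = 44
Multiply: 44 × 4 = 176
Subtract: 176 - 38 = 138
138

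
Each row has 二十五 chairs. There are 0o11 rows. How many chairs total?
Convert 二十五 (Chinese numeral) → 2×10 + 5 = 25 (decimal)
Convert 0o11 (octal) → 1×8 + 1 = 9 (decimal)
Compute 25 × 9 = 225
225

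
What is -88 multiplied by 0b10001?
Convert 0b10001 (binary) → 16 + 1 = 17 (decimal)
Compute -88 × 17 = -1496
-1496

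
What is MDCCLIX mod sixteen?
Convert MDCCLIX (Roman numeral) → 1000 + 500 + 100 + 100 + 50 + 9 = 1759 (decimal)
Convert sixteen (English words) → 16 (decimal)
Compute 1759 mod 16 = 15
15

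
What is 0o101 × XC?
Convert 0o101 (octal) → 1×64 + 1 = 65 (decimal)
Convert XC (Roman numeral) → 90 (decimal)
Compute 65 × 90 = 5850
5850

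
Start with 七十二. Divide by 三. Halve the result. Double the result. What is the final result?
Convert 七十二 (Chinese numeral) → 7×10 + 2 = 72 (decimal)
Start: 72
Convert 三 (Chinese numeral) → 3 (decimal)
72 ÷ 3 = 24
24 ÷ 2 = 12
12 × 2 = 24
24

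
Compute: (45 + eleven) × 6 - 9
Convert eleven (English words) → 11 (decimal)
Expression in decimal: (45 + 11) × 6 - 9
Parentheses first: 45 + 11 = 56
Multiply: 56 × 6 = 336
Subtract: 336 - 9 = 327
327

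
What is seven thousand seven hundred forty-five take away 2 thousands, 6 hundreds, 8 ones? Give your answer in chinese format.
Convert seven thousand seven hundred forty-five (English words) → 7×1000 + 7×100 + 45 = 7745 (decimal)
Convert 2 thousands, 6 hundreds, 8 ones (place-value notation) → 2×1000 + 6×100 + 8 = 2608 (decimal)
Compute 7745 - 2608 = 5137
Convert 5137 (decimal) → 5137 = 5×1000 + 1×100 + 3×10 + 7 → 五千一百三十七 (Chinese numeral)
五千一百三十七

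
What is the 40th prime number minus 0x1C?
The 40th prime number = 173
Convert 0x1C (hexadecimal) → 1×16 + 12 = 28 (decimal)
Compute 173 - 28 = 145
145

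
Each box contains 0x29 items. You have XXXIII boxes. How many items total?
Convert 0x29 (hexadecimal) → 2×16 + 9 = 41 (decimal)
Convert XXXIII (Roman numeral) → 10 + 10 + 10 + 1 + 1 + 1 = 33 (decimal)
Compute 41 × 33 = 1353
1353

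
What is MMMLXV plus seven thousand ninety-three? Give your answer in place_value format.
Convert MMMLXV (Roman numeral) → 1000 + 1000 + 1000 + 50 + 10 + 5 = 3065 (decimal)
Convert seven thousand ninety-three (English words) → 7×1000 + 93 = 7093 (decimal)
Compute 3065 + 7093 = 10158
Convert 10158 (decimal) → 10158 = 10×1000 + 1×100 + 5×10 + 8 → 10 thousands, 1 hundred, 5 tens, 8 ones (place-value notation)
10 thousands, 1 hundred, 5 tens, 8 ones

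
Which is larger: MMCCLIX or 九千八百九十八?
Convert MMCCLIX (Roman numeral) → 1000 + 1000 + 100 + 100 + 50 + 9 = 2259 (decimal)
Convert 九千八百九十八 (Chinese numeral) → 9×1000 + 8×100 + 9×10 + 8 = 9898 (decimal)
Compare 2259 vs 9898: larger = 9898
9898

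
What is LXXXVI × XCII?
Convert LXXXVI (Roman numeral) → 50 + 10 + 10 + 10 + 5 + 1 = 86 (decimal)
Convert XCII (Roman numeral) → 90 + 1 + 1 = 92 (decimal)
Compute 86 × 92 = 7912
7912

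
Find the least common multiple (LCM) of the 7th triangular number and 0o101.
Convert the 7th triangular number (triangular index) → 7×8/2 = 28 (decimal)
Convert 0o101 (octal) → 1×64 + 1 = 65 (decimal)
Compute lcm(28, 65) = 1820
1820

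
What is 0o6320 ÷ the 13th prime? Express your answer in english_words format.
Convert 0o6320 (octal) → 6×512 + 3×64 + 2×8 = 3280 (decimal)
Convert the 13th prime (prime index) → 41 (decimal)
Compute 3280 ÷ 41 = 80
Convert 80 (decimal) → eighty (English words)
eighty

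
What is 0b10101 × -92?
Convert 0b10101 (binary) → 16 + 4 + 1 = 21 (decimal)
Compute 21 × -92 = -1932
-1932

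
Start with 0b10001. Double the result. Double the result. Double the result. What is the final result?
Convert 0b10001 (binary) → 16 + 1 = 17 (decimal)
Start: 17
17 × 2 = 34
34 × 2 = 68
68 × 2 = 136
136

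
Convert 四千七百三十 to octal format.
Convert 四千七百三十 (Chinese numeral) → 4×1000 + 7×100 + 3×10 = 4730 (decimal)
Convert 4730 (decimal) → 4730 = 1×4096 + 1×512 + 1×64 + 7×8 + 2 → 0o11172 (octal)
0o11172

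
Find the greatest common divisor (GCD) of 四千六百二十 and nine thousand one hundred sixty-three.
Convert 四千六百二十 (Chinese numeral) → 4×1000 + 6×100 + 2×10 = 4620 (decimal)
Convert nine thousand one hundred sixty-three (English words) → 9×1000 + 1×100 + 63 = 9163 (decimal)
Compute gcd(4620, 9163) = 77
77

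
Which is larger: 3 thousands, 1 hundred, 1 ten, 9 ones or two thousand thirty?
Convert 3 thousands, 1 hundred, 1 ten, 9 ones (place-value notation) → 3×1000 + 1×100 + 1×10 + 9 = 3119 (decimal)
Convert two thousand thirty (English words) → 2×1000 + 30 = 2030 (decimal)
Compare 3119 vs 2030: larger = 3119
3119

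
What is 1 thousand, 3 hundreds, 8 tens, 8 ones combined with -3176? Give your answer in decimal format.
Convert 1 thousand, 3 hundreds, 8 tens, 8 ones (place-value notation) → 1×1000 + 3×100 + 8×10 + 8 = 1388 (decimal)
Compute 1388 + -3176 = -1788
-1788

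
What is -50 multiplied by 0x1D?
Convert 0x1D (hexadecimal) → 1×16 + 13 = 29 (decimal)
Compute -50 × 29 = -1450
-1450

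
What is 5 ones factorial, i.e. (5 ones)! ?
Convert 5 ones (place-value notation) → 5 (decimal)
Compute 5! = 120
120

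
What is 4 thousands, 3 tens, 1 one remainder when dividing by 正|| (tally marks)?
Convert 4 thousands, 3 tens, 1 one (place-value notation) → 4×1000 + 3×10 + 1 = 4031 (decimal)
Convert 正|| (tally marks) → 5 + 2 = 7 (decimal)
Compute 4031 mod 7 = 6
6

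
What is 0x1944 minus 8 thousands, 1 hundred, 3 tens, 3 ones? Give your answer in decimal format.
Convert 0x1944 (hexadecimal) → 1×4096 + 9×256 + 4×16 + 4 = 6468 (decimal)
Convert 8 thousands, 1 hundred, 3 tens, 3 ones (place-value notation) → 8×1000 + 1×100 + 3×10 + 3 = 8133 (decimal)
Compute 6468 - 8133 = -1665
-1665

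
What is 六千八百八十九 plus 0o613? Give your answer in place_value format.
Convert 六千八百八十九 (Chinese numeral) → 6×1000 + 8×100 + 8×10 + 9 = 6889 (decimal)
Convert 0o613 (octal) → 6×64 + 1×8 + 3 = 395 (decimal)
Compute 6889 + 395 = 7284
Convert 7284 (decimal) → 7284 = 7×1000 + 2×100 + 8×10 + 4 → 7 thousands, 2 hundreds, 8 tens, 4 ones (place-value notation)
7 thousands, 2 hundreds, 8 tens, 4 ones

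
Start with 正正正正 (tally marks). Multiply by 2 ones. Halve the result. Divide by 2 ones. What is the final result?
Convert 正正正正 (tally marks) → 5 + 5 + 5 + 5 = 20 (decimal)
Start: 20
Convert 2 ones (place-value notation) → 2 (decimal)
20 × 2 = 40
40 ÷ 2 = 20
Convert 2 ones (place-value notation) → 2 (decimal)
20 ÷ 2 = 10
10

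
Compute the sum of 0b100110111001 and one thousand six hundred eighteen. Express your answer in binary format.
Convert 0b100110111001 (binary) → 2048 + 256 + 128 + 32 + 16 + 8 + 1 = 2489 (decimal)
Convert one thousand six hundred eighteen (English words) → 1×1000 + 6×100 + 18 = 1618 (decimal)
Compute 2489 + 1618 = 4107
Convert 4107 (decimal) → 4107 = 4096 + 8 + 2 + 1 → 0b1000000001011 (binary)
0b1000000001011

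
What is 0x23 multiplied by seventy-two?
Convert 0x23 (hexadecimal) → 2×16 + 3 = 35 (decimal)
Convert seventy-two (English words) → 72 (decimal)
Compute 35 × 72 = 2520
2520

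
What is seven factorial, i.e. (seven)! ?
Convert seven (English words) → 7 (decimal)
Compute 7! = 5040
5040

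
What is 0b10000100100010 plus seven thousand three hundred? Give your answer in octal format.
Convert 0b10000100100010 (binary) → 8192 + 256 + 32 + 2 = 8482 (decimal)
Convert seven thousand three hundred (English words) → 7×1000 + 3×100 = 7300 (decimal)
Compute 8482 + 7300 = 15782
Convert 15782 (decimal) → 15782 = 3×4096 + 6×512 + 6×64 + 4×8 + 6 → 0o36646 (octal)
0o36646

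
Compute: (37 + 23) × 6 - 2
Parentheses first: 37 + 23 = 60
Multiply: 60 × 6 = 360
Subtract: 360 - 2 = 358
358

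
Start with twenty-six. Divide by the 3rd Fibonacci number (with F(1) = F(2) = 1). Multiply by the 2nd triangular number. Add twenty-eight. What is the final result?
Convert twenty-six (English words) → 26 (decimal)
Start: 26
Convert the 3rd Fibonacci number (with F(1) = F(2) = 1) (Fibonacci index) → 1, 1, 2 → 2 (decimal)
26 ÷ 2 = 13
Convert the 2nd triangular number (triangular index) → 2×3/2 = 3 (decimal)
13 × 3 = 39
Convert twenty-eight (English words) → 28 (decimal)
39 + 28 = 67
67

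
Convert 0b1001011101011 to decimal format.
Convert 0b1001011101011 (binary) → 4096 + 512 + 128 + 64 + 32 + 8 + 2 + 1 = 4843 (decimal)
4843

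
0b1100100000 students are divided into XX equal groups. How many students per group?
Convert 0b1100100000 (binary) → 512 + 256 + 32 = 800 (decimal)
Convert XX (Roman numeral) → 10 + 10 = 20 (decimal)
Compute 800 ÷ 20 = 40
40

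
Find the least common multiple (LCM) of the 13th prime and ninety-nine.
Convert the 13th prime (prime index) → 41 (decimal)
Convert ninety-nine (English words) → 99 (decimal)
Compute lcm(41, 99) = 4059
4059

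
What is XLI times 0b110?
Convert XLI (Roman numeral) → 40 + 1 = 41 (decimal)
Convert 0b110 (binary) → 4 + 2 = 6 (decimal)
Compute 41 × 6 = 246
246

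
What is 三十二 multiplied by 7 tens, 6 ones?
Convert 三十二 (Chinese numeral) → 3×10 + 2 = 32 (decimal)
Convert 7 tens, 6 ones (place-value notation) → 7×10 + 6 = 76 (decimal)
Compute 32 × 76 = 2432
2432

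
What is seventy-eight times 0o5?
Convert seventy-eight (English words) → 78 (decimal)
Convert 0o5 (octal) → 5 (decimal)
Compute 78 × 5 = 390
390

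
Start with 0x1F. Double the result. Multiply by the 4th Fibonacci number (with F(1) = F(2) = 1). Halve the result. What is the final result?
Convert 0x1F (hexadecimal) → 1×16 + 15 = 31 (decimal)
Start: 31
31 × 2 = 62
Convert the 4th Fibonacci number (with F(1) = F(2) = 1) (Fibonacci index) → 1, 1, 2, 3 → 3 (decimal)
62 × 3 = 186
186 ÷ 2 = 93
93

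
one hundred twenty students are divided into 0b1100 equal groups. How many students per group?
Convert one hundred twenty (English words) → 1×100 + 20 = 120 (decimal)
Convert 0b1100 (binary) → 8 + 4 = 12 (decimal)
Compute 120 ÷ 12 = 10
10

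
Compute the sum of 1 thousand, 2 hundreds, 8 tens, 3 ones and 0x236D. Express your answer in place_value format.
Convert 1 thousand, 2 hundreds, 8 tens, 3 ones (place-value notation) → 1×1000 + 2×100 + 8×10 + 3 = 1283 (decimal)
Convert 0x236D (hexadecimal) → 2×4096 + 3×256 + 6×16 + 13 = 9069 (decimal)
Compute 1283 + 9069 = 10352
Convert 10352 (decimal) → 10352 = 10×1000 + 3×100 + 5×10 + 2 → 10 thousands, 3 hundreds, 5 tens, 2 ones (place-value notation)
10 thousands, 3 hundreds, 5 tens, 2 ones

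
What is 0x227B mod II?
Convert 0x227B (hexadecimal) → 2×4096 + 2×256 + 7×16 + 11 = 8827 (decimal)
Convert II (Roman numeral) → 1 + 1 = 2 (decimal)
Compute 8827 mod 2 = 1
1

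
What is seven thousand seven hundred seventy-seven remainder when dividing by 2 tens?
Convert seven thousand seven hundred seventy-seven (English words) → 7×1000 + 7×100 + 77 = 7777 (decimal)
Convert 2 tens (place-value notation) → 2×10 = 20 (decimal)
Compute 7777 mod 20 = 17
17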